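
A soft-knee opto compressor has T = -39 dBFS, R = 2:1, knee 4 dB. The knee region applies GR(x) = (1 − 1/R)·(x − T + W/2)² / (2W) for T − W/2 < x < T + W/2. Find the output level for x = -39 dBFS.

-39.25 dBFS

x − T + W/2 = -39 − (-39) + 2 = 2.
GR = (1 − 1/2) × 2² / 8 = 0.5 × 4 / 8 = 0.25 dB.
Output = -39 − 0.25 = -39.25 dBFS.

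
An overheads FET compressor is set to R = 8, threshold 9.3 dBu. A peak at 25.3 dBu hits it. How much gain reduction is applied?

14 dB

25.3 dBu exceeds the threshold by 16 dB.
A 8:1 ratio leaves 2 dB of that excess.
Gain reduction = 16 − 2 = 14 dB.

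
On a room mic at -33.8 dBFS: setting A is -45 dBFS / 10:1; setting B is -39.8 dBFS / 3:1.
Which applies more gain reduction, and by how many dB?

A: GR = 11.2 − 11.2/10 = 10.08 dB.
B: GR = 6 − 6/3 = 4 dB.
A applies 6.08 dB more gain reduction.

A, by 6.08 dB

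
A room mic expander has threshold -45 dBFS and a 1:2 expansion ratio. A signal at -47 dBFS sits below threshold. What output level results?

-49 dBFS

The input is 2 dB below the -45 dBFS threshold.
A 1:2 expander multiplies undershoot by 2: 2 × 2 = 4 dB below threshold.
Output = -45 − 4 = -49 dBFS.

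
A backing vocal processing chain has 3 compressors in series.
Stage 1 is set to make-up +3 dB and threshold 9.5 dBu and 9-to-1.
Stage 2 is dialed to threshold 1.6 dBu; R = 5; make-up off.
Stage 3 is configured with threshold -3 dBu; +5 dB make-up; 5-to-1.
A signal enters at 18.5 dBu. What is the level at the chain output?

Stage 1: 18.5 dBu is 9 dB over 9.5 dBu; at 9:1 that becomes 1 dB over, giving 10.5 dBu; +3 dB make-up → 13.5 dBu.
Stage 2: 11.9 dB above 1.6 dBu, reduced 5:1 to 2.38 dB above → 3.98 dBu.
Stage 3: 3.98 dBu is 6.98 dB over -3 dBu; at 5:1 that becomes 1.396 dB over, giving -1.604 dBu; +5 dB make-up → 3.396 dBu.

3.396 dBu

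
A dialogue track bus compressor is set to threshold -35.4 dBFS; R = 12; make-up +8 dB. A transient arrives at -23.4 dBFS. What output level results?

-26.4 dBFS

The input is 12 dB above the -35.4 dBFS threshold.
The 12 dB excess becomes 1 dB after 12:1 reduction.
That puts the output at -34.4 dBFS; make-up adds 8 dB, giving -26.4 dBFS.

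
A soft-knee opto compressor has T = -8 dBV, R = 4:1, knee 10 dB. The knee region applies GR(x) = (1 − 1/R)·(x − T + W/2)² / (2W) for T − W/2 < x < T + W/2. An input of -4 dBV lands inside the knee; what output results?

x − T + W/2 = -4 − (-8) + 5 = 9.
GR = (1 − 1/4) × 9² / 20 = 0.75 × 81 / 20 = 3.0375 dB.
Output = -4 − 3.0375 = -7.0375 dBV.

-7.0375 dBV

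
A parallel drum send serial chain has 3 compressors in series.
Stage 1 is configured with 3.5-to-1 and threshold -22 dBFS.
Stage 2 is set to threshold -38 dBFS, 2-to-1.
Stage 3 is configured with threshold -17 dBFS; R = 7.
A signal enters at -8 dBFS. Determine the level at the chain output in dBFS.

-28 dBFS

Stage 1: -8 dBFS is 14 dB over -22 dBFS; at 3.5:1 that becomes 4 dB over, giving -18 dBFS.
Stage 2: overshoot 20 dB → 20/2 = 10 dB → -28 dBFS.
Stage 3: -28 dBFS ≤ -17 dBFS, so stage 3 doesn't engage; output -28 dBFS.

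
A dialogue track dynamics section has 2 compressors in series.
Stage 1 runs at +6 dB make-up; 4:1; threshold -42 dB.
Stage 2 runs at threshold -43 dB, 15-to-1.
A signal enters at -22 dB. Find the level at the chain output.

-42.2 dB

Stage 1: overshoot 20 dB → 20/4 = 5 dB → -37 dB; +6 dB make-up → -31 dB.
Stage 2: 12 dB above -43 dB, reduced 15:1 to 0.8 dB above → -42.2 dB.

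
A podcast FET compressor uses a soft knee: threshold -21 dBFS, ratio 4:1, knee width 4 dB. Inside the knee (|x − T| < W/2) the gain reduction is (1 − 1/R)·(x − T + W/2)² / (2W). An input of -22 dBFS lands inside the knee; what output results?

x − T + W/2 = -22 − (-21) + 2 = 1.
GR = (1 − 1/4) × 1² / 8 = 0.75 × 1 / 8 = 0.09375 dB.
Output = -22 − 0.09375 = -22.09375 dBFS.

-22.09375 dBFS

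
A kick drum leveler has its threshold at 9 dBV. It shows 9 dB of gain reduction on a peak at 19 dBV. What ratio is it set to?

Input overshoot = 19 − 9 = 10 dB.
Output overshoot = 10 − 9 = 1 dB.
Ratio = input overshoot / output overshoot = 10 / 1 = 10.

10:1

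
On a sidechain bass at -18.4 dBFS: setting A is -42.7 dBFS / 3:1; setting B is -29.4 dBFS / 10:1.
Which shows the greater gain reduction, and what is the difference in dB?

A, by 6.3 dB

A: overshoot 24.3 dB → output overshoot 8.1 dB → GR 16.2 dB.
B: overshoot 11 dB → output overshoot 1.1 dB → GR 9.9 dB.
Difference: 6.3 dB in favour of A.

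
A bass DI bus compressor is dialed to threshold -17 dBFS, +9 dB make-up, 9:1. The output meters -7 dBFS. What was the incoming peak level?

Remove make-up: -7 − 9 = -16 dBFS.
That's 1 dB above the -17 dBFS threshold.
Before 9:1 compression the overshoot was 1 × 9 = 9 dB, so input = -17 + 9 = -8 dBFS.

-8 dBFS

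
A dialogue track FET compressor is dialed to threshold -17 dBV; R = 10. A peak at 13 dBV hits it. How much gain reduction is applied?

27 dB

The signal is 30 dB above threshold.
After 10:1 compression the overshoot becomes 30/10 = 3 dB.
GR = overshoot in − overshoot out = 30 − 3 = 27 dB.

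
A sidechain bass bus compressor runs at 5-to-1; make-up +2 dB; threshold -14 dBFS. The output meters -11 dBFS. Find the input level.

-9 dBFS

Stripping the +2 dB make-up gives -13 dBFS at the gain stage.
Post-compression overshoot = -13 − (-14) = 1 dB.
Before 5:1 compression the overshoot was 1 × 5 = 5 dB, so input = -14 + 5 = -9 dBFS.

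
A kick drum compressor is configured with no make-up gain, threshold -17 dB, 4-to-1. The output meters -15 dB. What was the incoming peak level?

-9 dB

Post-compression overshoot = -15 − (-17) = 2 dB.
Input overshoot = R × output overshoot = 8 dB → input = -17 + 8 = -9 dB.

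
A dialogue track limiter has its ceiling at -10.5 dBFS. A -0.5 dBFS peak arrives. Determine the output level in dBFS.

A brickwall limiter is an ∞:1 compressor: any input above the ceiling is clamped to -10.5 dBFS.

-10.5 dBFS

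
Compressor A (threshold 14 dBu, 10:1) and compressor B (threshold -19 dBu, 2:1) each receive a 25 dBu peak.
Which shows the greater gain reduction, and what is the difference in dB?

A: 11 dB over, compressed to 1.1 dB over, so 9.9 dB of GR.
B: 44 dB over, compressed to 22 dB over, so 22 dB of GR.
B reduces 12.1 dB more.

B, by 12.1 dB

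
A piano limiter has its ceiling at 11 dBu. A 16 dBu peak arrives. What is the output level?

11 dBu

The limiter clamps the peak to its 11 dBu ceiling.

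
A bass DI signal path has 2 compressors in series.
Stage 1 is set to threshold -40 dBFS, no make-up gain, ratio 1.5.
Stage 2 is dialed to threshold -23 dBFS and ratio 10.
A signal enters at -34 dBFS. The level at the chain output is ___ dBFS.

Stage 1: -34 dBFS is 6 dB over -40 dBFS; at 1.5:1 that becomes 4 dB over, giving -36 dBFS.
Stage 2: -36 dBFS is at or below the -23 dBFS threshold — no compression; output -36 dBFS.

-36 dBFS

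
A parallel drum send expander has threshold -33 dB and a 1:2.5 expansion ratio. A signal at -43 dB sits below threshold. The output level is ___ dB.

-58 dB

The input is 10 dB below the -33 dB threshold.
A 1:2.5 expander multiplies undershoot by 2.5: 10 × 2.5 = 25 dB below threshold.
Output = -33 − 25 = -58 dB.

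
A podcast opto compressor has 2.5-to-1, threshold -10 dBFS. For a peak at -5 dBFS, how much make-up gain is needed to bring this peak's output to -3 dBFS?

5 dB

The peak compresses to -10 + 5/2.5 = -8 dBFS.
To reach -3 dBFS requires -3 − (-8) = 5 dB of make-up.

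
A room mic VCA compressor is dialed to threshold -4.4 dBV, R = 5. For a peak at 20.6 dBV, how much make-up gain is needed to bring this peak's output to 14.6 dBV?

Without make-up, output = threshold + overshoot/5 = -4.4 + 5 = 0.6 dBV.
Gap to target: 14 dB.

14 dB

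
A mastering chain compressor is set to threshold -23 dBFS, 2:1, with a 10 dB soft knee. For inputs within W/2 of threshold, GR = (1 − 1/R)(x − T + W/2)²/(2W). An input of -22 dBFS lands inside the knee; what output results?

-22.9 dBFS

x − T + W/2 = -22 − (-23) + 5 = 6.
GR = (1 − 1/2) × 6² / 20 = 0.5 × 36 / 20 = 0.9 dB.
Output = -22 − 0.9 = -22.9 dBFS.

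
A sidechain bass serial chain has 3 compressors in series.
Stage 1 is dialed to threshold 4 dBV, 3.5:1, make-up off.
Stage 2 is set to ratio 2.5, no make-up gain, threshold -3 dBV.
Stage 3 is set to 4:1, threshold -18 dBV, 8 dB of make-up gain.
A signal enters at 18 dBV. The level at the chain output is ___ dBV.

-5.15 dBV

Stage 1: 18 dBV is 14 dB over 4 dBV; at 3.5:1 that becomes 4 dB over, giving 8 dBV.
Stage 2: 8 dBV is 11 dB over -3 dBV; at 2.5:1 that becomes 4.4 dB over, giving 1.4 dBV.
Stage 3: overshoot 19.4 dB → 19.4/4 = 4.85 dB → -13.15 dBV; +8 dB make-up → -5.15 dBV.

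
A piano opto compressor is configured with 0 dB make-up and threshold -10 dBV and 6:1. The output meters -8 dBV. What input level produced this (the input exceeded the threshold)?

2 dBV

That's 2 dB above the -10 dBV threshold.
Undo the ratio: input overshoot = 2 × 6 = 12 dB, giving input = 2 dBV.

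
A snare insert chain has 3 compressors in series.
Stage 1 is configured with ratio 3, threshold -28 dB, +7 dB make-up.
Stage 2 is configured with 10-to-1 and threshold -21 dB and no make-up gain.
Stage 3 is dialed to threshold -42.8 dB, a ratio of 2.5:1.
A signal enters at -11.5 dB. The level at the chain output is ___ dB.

Stage 1: 16.5 dB above -28 dB, reduced 3:1 to 5.5 dB above → -22.5 dB; +7 dB make-up → -15.5 dB.
Stage 2: 5.5 dB above -21 dB, reduced 10:1 to 0.55 dB above → -20.45 dB.
Stage 3: 22.35 dB above -42.8 dB, reduced 2.5:1 to 8.94 dB above → -33.86 dB.

-33.86 dB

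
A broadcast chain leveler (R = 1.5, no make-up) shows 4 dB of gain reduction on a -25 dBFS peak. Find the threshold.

-37 dBFS

Gain reduction = -25 − (-29) = 4 dB; output overshoot = GR / (R − 1) = 4 / 0.5 = 8 dB.
Threshold = output − output overshoot = -29 − 8 = -37 dBFS.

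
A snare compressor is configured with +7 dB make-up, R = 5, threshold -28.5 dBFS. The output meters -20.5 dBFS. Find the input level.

-23.5 dBFS

Remove make-up: -20.5 − 7 = -27.5 dBFS.
Post-compression overshoot = -27.5 − (-28.5) = 1 dB.
Input overshoot = R × output overshoot = 5 dB → input = -28.5 + 5 = -23.5 dBFS.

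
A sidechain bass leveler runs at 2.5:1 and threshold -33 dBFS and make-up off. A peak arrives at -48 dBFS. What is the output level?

-48 dBFS

-48 dBFS is 15 dB below the -33 dBFS threshold, so no gain reduction is applied.
Output = input = -48 dBFS.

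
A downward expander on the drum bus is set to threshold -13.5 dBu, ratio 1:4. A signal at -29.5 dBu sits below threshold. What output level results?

Undershoot = (-13.5) − (-29.5) = 16 dB.
At 1:4, that expands to 64 dB under threshold.
Output = -13.5 − 64 = -77.5 dBu.

-77.5 dBu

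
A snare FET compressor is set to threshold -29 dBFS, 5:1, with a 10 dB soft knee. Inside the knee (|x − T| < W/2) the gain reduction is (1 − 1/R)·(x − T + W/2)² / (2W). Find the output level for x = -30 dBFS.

x − T + W/2 = -30 − (-29) + 5 = 4.
GR = (1 − 1/5) × 4² / 20 = 0.8 × 16 / 20 = 0.64 dB.
Output = -30 − 0.64 = -30.64 dBFS.

-30.64 dBFS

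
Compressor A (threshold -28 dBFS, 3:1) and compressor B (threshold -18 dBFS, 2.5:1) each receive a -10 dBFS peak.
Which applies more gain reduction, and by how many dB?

A: overshoot 18 dB → output overshoot 6 dB → GR 12 dB.
B: overshoot 8 dB → output overshoot 3.2 dB → GR 4.8 dB.
A reduces 7.2 dB more.

A, by 7.2 dB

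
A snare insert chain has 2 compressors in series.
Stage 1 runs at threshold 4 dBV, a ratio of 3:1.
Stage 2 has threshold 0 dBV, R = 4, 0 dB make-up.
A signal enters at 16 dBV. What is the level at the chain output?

Stage 1: 12 dB above 4 dBV, reduced 3:1 to 4 dB above → 8 dBV.
Stage 2: 8 dBV is 8 dB over 0 dBV; at 4:1 that becomes 2 dB over, giving 2 dBV.

2 dBV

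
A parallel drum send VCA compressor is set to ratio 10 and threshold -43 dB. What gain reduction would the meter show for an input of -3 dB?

-3 dB exceeds the threshold by 40 dB.
At 10:1, output sits 40/10 = 4 dB above threshold.
GR = overshoot in − overshoot out = 40 − 4 = 36 dB.

36 dB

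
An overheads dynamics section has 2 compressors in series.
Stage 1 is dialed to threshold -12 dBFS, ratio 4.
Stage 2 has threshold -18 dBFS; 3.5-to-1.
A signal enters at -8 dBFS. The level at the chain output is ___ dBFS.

-16 dBFS

Stage 1: overshoot 4 dB → 4/4 = 1 dB → -11 dBFS.
Stage 2: 7 dB above -18 dBFS, reduced 3.5:1 to 2 dB above → -16 dBFS.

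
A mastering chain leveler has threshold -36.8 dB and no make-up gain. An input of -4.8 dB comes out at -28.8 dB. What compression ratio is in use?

Input overshoot = -4.8 − (-36.8) = 32 dB; output overshoot = -28.8 − (-36.8) = 8 dB.
Ratio = 32 / 8 = 4.

4:1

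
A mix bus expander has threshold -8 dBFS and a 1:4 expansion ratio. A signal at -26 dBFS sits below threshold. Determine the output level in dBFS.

Below threshold, a 1:4 expander applies gain = (4−1)×(T − x) of attenuation.
(4−1) × 18 = 54 dB, so output = -26 − 54 = -80 dBFS.

-80 dBFS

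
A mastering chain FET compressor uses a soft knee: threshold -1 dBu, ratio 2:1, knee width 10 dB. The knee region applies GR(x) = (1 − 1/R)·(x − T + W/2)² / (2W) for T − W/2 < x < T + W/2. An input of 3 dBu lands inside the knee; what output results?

0.975 dBu

x − T + W/2 = 3 − (-1) + 5 = 9.
GR = (1 − 1/2) × 9² / 20 = 0.5 × 81 / 20 = 2.025 dB.
Output = 3 − 2.025 = 0.975 dBu.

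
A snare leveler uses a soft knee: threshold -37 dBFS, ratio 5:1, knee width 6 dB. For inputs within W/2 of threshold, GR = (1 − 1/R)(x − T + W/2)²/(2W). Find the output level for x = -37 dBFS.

-37.6 dBFS

x − T + W/2 = -37 − (-37) + 3 = 3.
GR = (1 − 1/5) × 3² / 12 = 0.8 × 9 / 12 = 0.6 dB.
Output = -37 − 0.6 = -37.6 dBFS.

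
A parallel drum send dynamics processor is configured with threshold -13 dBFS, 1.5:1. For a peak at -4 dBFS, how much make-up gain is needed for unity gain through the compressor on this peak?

3 dB

The peak compresses to -13 + 9/1.5 = -7 dBFS.
To reach -4 dBFS requires -4 − (-7) = 3 dB of make-up.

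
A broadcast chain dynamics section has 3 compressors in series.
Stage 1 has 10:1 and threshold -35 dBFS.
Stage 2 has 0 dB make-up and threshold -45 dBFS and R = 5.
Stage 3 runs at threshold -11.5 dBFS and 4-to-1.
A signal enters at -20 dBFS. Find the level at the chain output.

-42.7 dBFS

Stage 1: 15 dB above -35 dBFS, reduced 10:1 to 1.5 dB above → -33.5 dBFS.
Stage 2: -33.5 dBFS is 11.5 dB over -45 dBFS; at 5:1 that becomes 2.3 dB over, giving -42.7 dBFS.
Stage 3: below threshold (-42.7 ≤ -11.5); passes unchanged; output -42.7 dBFS.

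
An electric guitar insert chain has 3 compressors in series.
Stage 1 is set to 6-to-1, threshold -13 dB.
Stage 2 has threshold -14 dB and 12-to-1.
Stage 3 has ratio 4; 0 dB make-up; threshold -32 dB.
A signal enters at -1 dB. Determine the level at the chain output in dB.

-27.4375 dB

Stage 1: -1 dB is 12 dB over -13 dB; at 6:1 that becomes 2 dB over, giving -11 dB.
Stage 2: 3 dB above -14 dB, reduced 12:1 to 0.25 dB above → -13.75 dB.
Stage 3: 18.25 dB above -32 dB, reduced 4:1 to 4.5625 dB above → -27.4375 dB.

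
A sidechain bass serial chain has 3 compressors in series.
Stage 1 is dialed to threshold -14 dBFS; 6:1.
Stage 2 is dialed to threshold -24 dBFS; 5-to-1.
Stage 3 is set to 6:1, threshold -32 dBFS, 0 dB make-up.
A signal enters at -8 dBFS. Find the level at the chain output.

-30.3 dBFS

Stage 1: 6 dB above -14 dBFS, reduced 6:1 to 1 dB above → -13 dBFS.
Stage 2: 11 dB above -24 dBFS, reduced 5:1 to 2.2 dB above → -21.8 dBFS.
Stage 3: 10.2 dB above -32 dBFS, reduced 6:1 to 1.7 dB above → -30.3 dBFS.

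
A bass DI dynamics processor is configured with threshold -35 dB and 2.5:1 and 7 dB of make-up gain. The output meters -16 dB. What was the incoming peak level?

-5 dB

Remove make-up: -16 − 7 = -23 dB.
That's 12 dB above the -35 dB threshold.
Before 2.5:1 compression the overshoot was 12 × 2.5 = 30 dB, so input = -35 + 30 = -5 dB.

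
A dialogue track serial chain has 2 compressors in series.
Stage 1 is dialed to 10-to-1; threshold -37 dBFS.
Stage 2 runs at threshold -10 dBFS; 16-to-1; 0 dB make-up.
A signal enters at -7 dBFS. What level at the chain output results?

Stage 1: 30 dB above -37 dBFS, reduced 10:1 to 3 dB above → -34 dBFS.
Stage 2: -34 dBFS ≤ -10 dBFS, so stage 2 doesn't engage; output -34 dBFS.

-34 dBFS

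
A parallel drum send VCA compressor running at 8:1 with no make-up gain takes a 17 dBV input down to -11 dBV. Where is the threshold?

Let T be the threshold. Output overshoot = (input overshoot)/R, so -11 − T = (17 − T)/8.
8·(-11 − T) = 17 − T → 7·T = -88 − 17 = -105.
T = -105/7 = -15 dBV.

-15 dBV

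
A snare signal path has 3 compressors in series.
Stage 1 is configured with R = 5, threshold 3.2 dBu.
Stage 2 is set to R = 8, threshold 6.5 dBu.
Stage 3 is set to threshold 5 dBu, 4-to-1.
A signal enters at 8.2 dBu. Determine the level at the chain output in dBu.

4.2 dBu

Stage 1: overshoot 5 dB → 5/5 = 1 dB → 4.2 dBu.
Stage 2: 4.2 dBu is at or below the 6.5 dBu threshold — no compression; output 4.2 dBu.
Stage 3: 4.2 dBu ≤ 5 dBu, so stage 3 doesn't engage; output 4.2 dBu.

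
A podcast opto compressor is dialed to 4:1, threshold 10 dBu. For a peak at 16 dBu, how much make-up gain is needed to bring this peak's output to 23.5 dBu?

Overshoot 6 dB → 6/4 = 1.5 dB after compression, so the compressed level is 10 + 1.5 = 11.5 dBu.
Make-up = target − compressed = 23.5 − 11.5 = 12 dB.

12 dB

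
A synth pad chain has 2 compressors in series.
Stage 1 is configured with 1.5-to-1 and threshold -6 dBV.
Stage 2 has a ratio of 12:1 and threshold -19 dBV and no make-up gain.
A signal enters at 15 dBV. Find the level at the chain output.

-16.75 dBV

Stage 1: 21 dB above -6 dBV, reduced 1.5:1 to 14 dB above → 8 dBV.
Stage 2: 27 dB above -19 dBV, reduced 12:1 to 2.25 dB above → -16.75 dBV.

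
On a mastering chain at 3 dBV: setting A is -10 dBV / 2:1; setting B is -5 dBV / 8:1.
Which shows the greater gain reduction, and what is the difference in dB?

A: overshoot 13 dB → output overshoot 6.5 dB → GR 6.5 dB.
B: overshoot 8 dB → output overshoot 1 dB → GR 7 dB.
Difference: 0.5 dB in favour of B.

B, by 0.5 dB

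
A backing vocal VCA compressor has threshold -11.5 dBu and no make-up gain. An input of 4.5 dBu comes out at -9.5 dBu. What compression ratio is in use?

Input overshoot = 4.5 − (-11.5) = 16 dB; output overshoot = -9.5 − (-11.5) = 2 dB.
Ratio = 16 / 2 = 8.

8:1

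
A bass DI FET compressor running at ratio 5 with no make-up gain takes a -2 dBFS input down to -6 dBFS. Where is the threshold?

-7 dBFS

Gain reduction = -2 − (-6) = 4 dB; output overshoot = GR / (R − 1) = 4 / 4 = 1 dB.
Threshold = output − output overshoot = -6 − 1 = -7 dBFS.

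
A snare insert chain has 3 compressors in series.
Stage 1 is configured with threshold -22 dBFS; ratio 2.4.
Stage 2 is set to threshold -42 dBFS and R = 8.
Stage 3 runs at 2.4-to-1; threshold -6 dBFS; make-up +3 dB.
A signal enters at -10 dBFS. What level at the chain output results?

Stage 1: -10 dBFS is 12 dB over -22 dBFS; at 2.4:1 that becomes 5 dB over, giving -17 dBFS.
Stage 2: 25 dB above -42 dBFS, reduced 8:1 to 3.125 dB above → -38.875 dBFS.
Stage 3: below threshold (-38.875 ≤ -6); passes unchanged; make-up brings it to -35.875 dBFS.

-35.875 dBFS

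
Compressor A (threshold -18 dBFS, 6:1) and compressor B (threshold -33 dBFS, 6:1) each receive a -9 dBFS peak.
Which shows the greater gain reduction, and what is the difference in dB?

B, by 12.5 dB

A: GR = 9 − 9/6 = 7.5 dB.
B: GR = 24 − 24/6 = 20 dB.
B reduces 12.5 dB more.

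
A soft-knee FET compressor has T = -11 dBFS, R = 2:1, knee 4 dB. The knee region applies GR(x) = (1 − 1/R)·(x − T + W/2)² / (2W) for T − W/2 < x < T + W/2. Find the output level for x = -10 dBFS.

x − T + W/2 = -10 − (-11) + 2 = 3.
GR = (1 − 1/2) × 3² / 8 = 0.5 × 9 / 8 = 0.5625 dB.
Output = -10 − 0.5625 = -10.5625 dBFS.

-10.5625 dBFS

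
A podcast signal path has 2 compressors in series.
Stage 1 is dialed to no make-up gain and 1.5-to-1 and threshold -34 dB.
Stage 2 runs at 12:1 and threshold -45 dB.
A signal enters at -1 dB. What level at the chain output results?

-42.25 dB

Stage 1: 33 dB above -34 dB, reduced 1.5:1 to 22 dB above → -12 dB.
Stage 2: overshoot 33 dB → 33/12 = 2.75 dB → -42.25 dB.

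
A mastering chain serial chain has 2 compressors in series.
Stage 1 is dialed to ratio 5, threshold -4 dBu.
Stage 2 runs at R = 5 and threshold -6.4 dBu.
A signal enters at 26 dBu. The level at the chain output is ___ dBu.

-4.72 dBu

Stage 1: overshoot 30 dB → 30/5 = 6 dB → 2 dBu.
Stage 2: 8.4 dB above -6.4 dBu, reduced 5:1 to 1.68 dB above → -4.72 dBu.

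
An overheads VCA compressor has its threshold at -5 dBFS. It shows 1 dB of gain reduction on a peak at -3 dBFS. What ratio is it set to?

2:1

Input overshoot = -3 − (-5) = 2 dB.
Output overshoot = 2 − 1 = 1 dB.
Ratio = input overshoot / output overshoot = 2 / 1 = 2.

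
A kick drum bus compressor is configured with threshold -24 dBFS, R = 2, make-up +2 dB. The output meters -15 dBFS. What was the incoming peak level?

-10 dBFS

Remove make-up: -15 − 2 = -17 dBFS.
That's 7 dB above the -24 dBFS threshold.
Undo the ratio: input overshoot = 7 × 2 = 14 dB, giving input = -10 dBFS.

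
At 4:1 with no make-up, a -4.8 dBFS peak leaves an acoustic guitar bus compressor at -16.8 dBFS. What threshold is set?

Gain reduction = -4.8 − (-16.8) = 12 dB; output overshoot = GR / (R − 1) = 12 / 3 = 4 dB.
Threshold = output − output overshoot = -16.8 − 4 = -20.8 dBFS.

-20.8 dBFS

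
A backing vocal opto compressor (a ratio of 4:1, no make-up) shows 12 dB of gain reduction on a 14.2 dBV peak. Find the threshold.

Gain reduction = 14.2 − 2.2 = 12 dB; output overshoot = GR / (R − 1) = 12 / 3 = 4 dB.
Threshold = output − output overshoot = 2.2 − 4 = -1.8 dBV.

-1.8 dBV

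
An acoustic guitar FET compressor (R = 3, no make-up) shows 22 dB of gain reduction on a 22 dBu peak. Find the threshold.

-11 dBu

Gain reduction = 22 − 0 = 22 dB; output overshoot = GR / (R − 1) = 22 / 2 = 11 dB.
Threshold = output − output overshoot = 0 − 11 = -11 dBu.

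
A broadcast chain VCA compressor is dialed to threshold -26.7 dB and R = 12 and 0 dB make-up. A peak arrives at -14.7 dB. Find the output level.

-25.7 dB

The input is 12 dB above the -26.7 dB threshold.
12:1 compression reduces that to 12/12 = 1 dB over.
Output = -26.7 + 1 = -25.7 dB.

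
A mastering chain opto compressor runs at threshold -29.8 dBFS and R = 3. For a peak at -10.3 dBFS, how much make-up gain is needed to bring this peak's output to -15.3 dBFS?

Overshoot 19.5 dB → 19.5/3 = 6.5 dB after compression, so the compressed level is -29.8 + 6.5 = -23.3 dBFS.
Make-up = target − compressed = -15.3 − (-23.3) = 8 dB.

8 dB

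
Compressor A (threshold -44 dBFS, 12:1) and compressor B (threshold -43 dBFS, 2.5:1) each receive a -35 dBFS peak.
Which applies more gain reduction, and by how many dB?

A, by 3.45 dB

A: GR = 9 − 9/12 = 8.25 dB.
B: GR = 8 − 8/2.5 = 4.8 dB.
A applies 3.45 dB more gain reduction.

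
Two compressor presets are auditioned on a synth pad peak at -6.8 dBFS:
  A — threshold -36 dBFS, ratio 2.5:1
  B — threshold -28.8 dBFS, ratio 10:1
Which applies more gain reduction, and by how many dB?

A: GR = 29.2 − 29.2/2.5 = 17.52 dB.
B: GR = 22 − 22/10 = 19.8 dB.
Difference: 2.28 dB in favour of B.

B, by 2.28 dB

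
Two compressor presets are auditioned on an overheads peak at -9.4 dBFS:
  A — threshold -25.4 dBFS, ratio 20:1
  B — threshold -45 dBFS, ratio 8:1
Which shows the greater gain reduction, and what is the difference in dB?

B, by 15.95 dB

A: 16 dB over, compressed to 0.8 dB over, so 15.2 dB of GR.
B: 35.6 dB over, compressed to 4.45 dB over, so 31.15 dB of GR.
Difference: 15.95 dB in favour of B.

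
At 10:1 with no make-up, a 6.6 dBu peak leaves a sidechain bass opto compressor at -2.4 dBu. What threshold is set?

-3.4 dBu

Gain reduction = 6.6 − (-2.4) = 9 dB; output overshoot = GR / (R − 1) = 9 / 9 = 1 dB.
Threshold = output − output overshoot = -2.4 − 1 = -3.4 dBu.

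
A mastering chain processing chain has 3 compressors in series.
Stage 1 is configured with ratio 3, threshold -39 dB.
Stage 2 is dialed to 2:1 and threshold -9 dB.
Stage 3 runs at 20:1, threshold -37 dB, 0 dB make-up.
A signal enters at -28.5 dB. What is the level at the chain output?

Stage 1: 10.5 dB above -39 dB, reduced 3:1 to 3.5 dB above → -35.5 dB.
Stage 2: below threshold (-35.5 ≤ -9); passes unchanged; output -35.5 dB.
Stage 3: 1.5 dB above -37 dB, reduced 20:1 to 0.075 dB above → -36.925 dB.

-36.925 dB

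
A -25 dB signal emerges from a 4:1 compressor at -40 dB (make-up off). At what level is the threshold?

Gain reduction = -25 − (-40) = 15 dB; output overshoot = GR / (R − 1) = 15 / 3 = 5 dB.
Threshold = output − output overshoot = -40 − 5 = -45 dB.

-45 dB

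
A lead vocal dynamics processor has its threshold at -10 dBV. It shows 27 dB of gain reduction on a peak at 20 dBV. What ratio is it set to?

10:1

Input overshoot = 20 − (-10) = 30 dB.
Output overshoot = 30 − 27 = 3 dB.
Ratio = input overshoot / output overshoot = 30 / 3 = 10.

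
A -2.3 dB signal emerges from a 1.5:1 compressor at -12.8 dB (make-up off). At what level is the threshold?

-33.8 dB

Gain reduction = -2.3 − (-12.8) = 10.5 dB; output overshoot = GR / (R − 1) = 10.5 / 0.5 = 21 dB.
Threshold = output − output overshoot = -12.8 − 21 = -33.8 dB.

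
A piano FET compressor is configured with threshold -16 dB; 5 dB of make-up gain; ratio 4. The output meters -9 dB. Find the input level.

-8 dB

Before make-up, the level was -9 − 5 = -14 dB.
Post-compression overshoot = -14 − (-16) = 2 dB.
Input overshoot = R × output overshoot = 8 dB → input = -16 + 8 = -8 dB.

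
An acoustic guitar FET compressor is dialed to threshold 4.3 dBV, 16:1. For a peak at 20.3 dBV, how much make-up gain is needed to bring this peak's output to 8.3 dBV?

Overshoot 16 dB → 16/16 = 1 dB after compression, so the compressed level is 4.3 + 1 = 5.3 dBV.
Make-up = target − compressed = 8.3 − 5.3 = 3 dB.

3 dB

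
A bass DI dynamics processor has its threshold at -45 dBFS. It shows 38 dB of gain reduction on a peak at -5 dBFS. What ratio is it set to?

Input overshoot = -5 − (-45) = 40 dB.
Output overshoot = 40 − 38 = 2 dB.
Ratio = input overshoot / output overshoot = 40 / 2 = 20.

20:1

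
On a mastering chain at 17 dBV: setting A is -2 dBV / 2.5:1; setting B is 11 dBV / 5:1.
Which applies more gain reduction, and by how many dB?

A, by 6.6 dB

A: 19 dB over, compressed to 7.6 dB over, so 11.4 dB of GR.
B: 6 dB over, compressed to 1.2 dB over, so 4.8 dB of GR.
A reduces 6.6 dB more.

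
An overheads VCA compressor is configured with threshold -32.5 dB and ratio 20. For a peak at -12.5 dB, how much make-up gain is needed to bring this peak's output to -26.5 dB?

Without make-up, output = threshold + overshoot/20 = -32.5 + 1 = -31.5 dB.
Gap to target: 5 dB.

5 dB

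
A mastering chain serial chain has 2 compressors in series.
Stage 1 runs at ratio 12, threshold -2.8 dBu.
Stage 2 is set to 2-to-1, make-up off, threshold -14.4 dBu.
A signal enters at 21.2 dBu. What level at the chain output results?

-7.6 dBu

Stage 1: overshoot 24 dB → 24/12 = 2 dB → -0.8 dBu.
Stage 2: 13.6 dB above -14.4 dBu, reduced 2:1 to 6.8 dB above → -7.6 dBu.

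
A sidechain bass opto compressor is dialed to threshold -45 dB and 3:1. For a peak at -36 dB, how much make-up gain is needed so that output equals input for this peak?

6 dB

Overshoot 9 dB → 9/3 = 3 dB after compression, so the compressed level is -45 + 3 = -42 dB.
Make-up = target − compressed = -36 − (-42) = 6 dB.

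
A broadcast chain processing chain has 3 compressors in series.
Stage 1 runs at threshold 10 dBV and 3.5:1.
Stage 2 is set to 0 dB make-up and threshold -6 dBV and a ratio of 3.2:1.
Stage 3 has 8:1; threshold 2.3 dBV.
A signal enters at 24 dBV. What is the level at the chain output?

Stage 1: 14 dB above 10 dBV, reduced 3.5:1 to 4 dB above → 14 dBV.
Stage 2: overshoot 20 dB → 20/3.2 = 6.25 dB → 0.25 dBV.
Stage 3: 0.25 dBV ≤ 2.3 dBV, so stage 3 doesn't engage; output 0.25 dBV.

0.25 dBV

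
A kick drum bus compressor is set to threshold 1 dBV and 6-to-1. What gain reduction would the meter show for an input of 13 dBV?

Overshoot = 13 − 1 = 12 dB.
At 6:1, output sits 12/6 = 2 dB above threshold.
So the signal is attenuated by 12 − 2 = 10 dB.

10 dB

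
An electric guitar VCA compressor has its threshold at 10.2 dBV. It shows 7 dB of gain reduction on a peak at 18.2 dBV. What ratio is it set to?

8:1

Input overshoot = 18.2 − 10.2 = 8 dB.
Output overshoot = 8 − 7 = 1 dB.
Ratio = input overshoot / output overshoot = 8 / 1 = 8.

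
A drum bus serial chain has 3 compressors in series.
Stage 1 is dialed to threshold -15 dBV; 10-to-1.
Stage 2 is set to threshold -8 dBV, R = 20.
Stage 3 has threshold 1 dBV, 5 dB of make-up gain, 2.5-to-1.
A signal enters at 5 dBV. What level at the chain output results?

-8 dBV

Stage 1: 20 dB above -15 dBV, reduced 10:1 to 2 dB above → -13 dBV.
Stage 2: below threshold (-13 ≤ -8); passes unchanged; output -13 dBV.
Stage 3: -13 dBV ≤ 1 dBV, so stage 3 doesn't engage; make-up brings it to -8 dBV.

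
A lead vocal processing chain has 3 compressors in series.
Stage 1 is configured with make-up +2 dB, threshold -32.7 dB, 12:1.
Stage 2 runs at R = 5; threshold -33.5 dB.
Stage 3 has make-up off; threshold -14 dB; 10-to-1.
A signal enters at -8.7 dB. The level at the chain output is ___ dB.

Stage 1: overshoot 24 dB → 24/12 = 2 dB → -30.7 dB; +2 dB make-up → -28.7 dB.
Stage 2: overshoot 4.8 dB → 4.8/5 = 0.96 dB → -32.54 dB.
Stage 3: -32.54 dB ≤ -14 dB, so stage 3 doesn't engage; output -32.54 dB.

-32.54 dB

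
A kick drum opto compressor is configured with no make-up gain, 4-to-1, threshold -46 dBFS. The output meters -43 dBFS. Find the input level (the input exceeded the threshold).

-34 dBFS

The compressed level sits -43 − (-46) = 3 dB over threshold.
Input overshoot = R × output overshoot = 12 dB → input = -46 + 12 = -34 dBFS.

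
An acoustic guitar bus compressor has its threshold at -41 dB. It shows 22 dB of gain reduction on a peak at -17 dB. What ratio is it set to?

Input overshoot = -17 − (-41) = 24 dB.
Output overshoot = 24 − 22 = 2 dB.
Ratio = input overshoot / output overshoot = 24 / 2 = 12.

12:1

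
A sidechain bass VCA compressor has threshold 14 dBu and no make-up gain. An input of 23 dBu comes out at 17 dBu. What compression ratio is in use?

3:1

Input overshoot = 23 − 14 = 9 dB; output overshoot = 17 − 14 = 3 dB.
Ratio = 9 / 3 = 3.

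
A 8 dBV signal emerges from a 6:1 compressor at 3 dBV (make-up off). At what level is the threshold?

Let T be the threshold. Output overshoot = (input overshoot)/R, so 3 − T = (8 − T)/6.
6·(3 − T) = 8 − T → 5·T = 18 − 8 = 10.
T = 10/5 = 2 dBV.

2 dBV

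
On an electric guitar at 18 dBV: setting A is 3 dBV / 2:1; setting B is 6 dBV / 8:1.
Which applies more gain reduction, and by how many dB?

A: 15 dB over, compressed to 7.5 dB over, so 7.5 dB of GR.
B: 12 dB over, compressed to 1.5 dB over, so 10.5 dB of GR.
B applies 3 dB more gain reduction.

B, by 3 dB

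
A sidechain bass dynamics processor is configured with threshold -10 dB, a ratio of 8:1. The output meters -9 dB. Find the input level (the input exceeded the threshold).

-2 dB

The compressed level sits -9 − (-10) = 1 dB over threshold.
Before 8:1 compression the overshoot was 1 × 8 = 8 dB, so input = -10 + 8 = -2 dB.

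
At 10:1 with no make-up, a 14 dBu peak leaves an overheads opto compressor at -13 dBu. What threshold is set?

Let T be the threshold. Output overshoot = (input overshoot)/R, so -13 − T = (14 − T)/10.
10·(-13 − T) = 14 − T → 9·T = -130 − 14 = -144.
T = -144/9 = -16 dBu.

-16 dBu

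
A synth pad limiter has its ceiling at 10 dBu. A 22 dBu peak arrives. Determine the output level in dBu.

10 dBu

A brickwall limiter is an ∞:1 compressor: any input above the ceiling is clamped to 10 dBu.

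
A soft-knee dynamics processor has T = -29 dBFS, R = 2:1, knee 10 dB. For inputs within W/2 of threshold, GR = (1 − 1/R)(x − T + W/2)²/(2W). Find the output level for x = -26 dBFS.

x − T + W/2 = -26 − (-29) + 5 = 8.
GR = (1 − 1/2) × 8² / 20 = 0.5 × 64 / 20 = 1.6 dB.
Output = -26 − 1.6 = -27.6 dBFS.

-27.6 dBFS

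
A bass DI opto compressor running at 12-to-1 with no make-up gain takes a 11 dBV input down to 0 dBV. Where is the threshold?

-1 dBV

Let T be the threshold. Output overshoot = (input overshoot)/R, so 0 − T = (11 − T)/12.
12·(0 − T) = 11 − T → 11·T = 0 − 11 = -11.
T = -11/11 = -1 dBV.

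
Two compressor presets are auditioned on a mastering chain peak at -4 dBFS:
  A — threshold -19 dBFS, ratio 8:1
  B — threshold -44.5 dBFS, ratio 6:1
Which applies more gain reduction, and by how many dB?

B, by 20.625 dB

A: overshoot 15 dB → output overshoot 1.875 dB → GR 13.125 dB.
B: overshoot 40.5 dB → output overshoot 6.75 dB → GR 33.75 dB.
Difference: 20.625 dB in favour of B.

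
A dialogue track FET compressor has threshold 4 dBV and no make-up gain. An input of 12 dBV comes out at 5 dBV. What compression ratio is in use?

8:1

Input overshoot = 12 − 4 = 8 dB; output overshoot = 5 − 4 = 1 dB.
Ratio = 8 / 1 = 8.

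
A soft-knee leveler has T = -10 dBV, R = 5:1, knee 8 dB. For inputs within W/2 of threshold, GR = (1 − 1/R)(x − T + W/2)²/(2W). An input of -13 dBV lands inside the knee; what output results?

-13.05 dBV

x − T + W/2 = -13 − (-10) + 4 = 1.
GR = (1 − 1/5) × 1² / 16 = 0.8 × 1 / 16 = 0.05 dB.
Output = -13 − 0.05 = -13.05 dBV.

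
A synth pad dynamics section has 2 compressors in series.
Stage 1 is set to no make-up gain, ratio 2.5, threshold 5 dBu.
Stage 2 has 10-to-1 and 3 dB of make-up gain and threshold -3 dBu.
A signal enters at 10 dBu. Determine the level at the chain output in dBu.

1 dBu

Stage 1: 5 dB above 5 dBu, reduced 2.5:1 to 2 dB above → 7 dBu.
Stage 2: overshoot 10 dB → 10/10 = 1 dB → -2 dBu; +3 dB make-up → 1 dBu.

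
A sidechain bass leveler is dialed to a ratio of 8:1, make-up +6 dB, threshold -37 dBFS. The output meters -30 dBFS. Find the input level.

Remove make-up: -30 − 6 = -36 dBFS.
The compressed level sits -36 − (-37) = 1 dB over threshold.
Undo the ratio: input overshoot = 1 × 8 = 8 dB, giving input = -29 dBFS.

-29 dBFS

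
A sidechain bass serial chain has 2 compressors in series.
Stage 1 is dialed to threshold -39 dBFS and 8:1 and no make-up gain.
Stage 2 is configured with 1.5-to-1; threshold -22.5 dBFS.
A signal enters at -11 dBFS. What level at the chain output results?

-35.5 dBFS

Stage 1: 28 dB above -39 dBFS, reduced 8:1 to 3.5 dB above → -35.5 dBFS.
Stage 2: below threshold (-35.5 ≤ -22.5); passes unchanged; output -35.5 dBFS.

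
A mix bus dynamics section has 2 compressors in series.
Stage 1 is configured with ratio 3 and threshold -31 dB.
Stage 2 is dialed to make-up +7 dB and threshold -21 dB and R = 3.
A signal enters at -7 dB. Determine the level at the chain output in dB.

Stage 1: overshoot 24 dB → 24/3 = 8 dB → -23 dB.
Stage 2: -23 dB is at or below the -21 dB threshold — no compression; make-up brings it to -16 dB.

-16 dB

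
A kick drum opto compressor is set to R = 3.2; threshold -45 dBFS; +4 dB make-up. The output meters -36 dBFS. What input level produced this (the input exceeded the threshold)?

-29 dBFS

Stripping the +4 dB make-up gives -40 dBFS at the gain stage.
That's 5 dB above the -45 dBFS threshold.
Undo the ratio: input overshoot = 5 × 3.2 = 16 dB, giving input = -29 dBFS.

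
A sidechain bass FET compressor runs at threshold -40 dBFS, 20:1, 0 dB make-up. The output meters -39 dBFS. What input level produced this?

The compressed level sits -39 − (-40) = 1 dB over threshold.
Before 20:1 compression the overshoot was 1 × 20 = 20 dB, so input = -40 + 20 = -20 dBFS.

-20 dBFS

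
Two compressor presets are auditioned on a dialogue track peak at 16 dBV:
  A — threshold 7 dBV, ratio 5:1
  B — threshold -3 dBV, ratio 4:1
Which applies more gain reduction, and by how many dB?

A: GR = 9 − 9/5 = 7.2 dB.
B: GR = 19 − 19/4 = 14.25 dB.
Difference: 7.05 dB in favour of B.

B, by 7.05 dB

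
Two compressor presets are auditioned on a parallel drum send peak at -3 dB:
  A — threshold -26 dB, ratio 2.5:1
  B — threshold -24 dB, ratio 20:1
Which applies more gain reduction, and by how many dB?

A: 23 dB over, compressed to 9.2 dB over, so 13.8 dB of GR.
B: 21 dB over, compressed to 1.05 dB over, so 19.95 dB of GR.
B applies 6.15 dB more gain reduction.

B, by 6.15 dB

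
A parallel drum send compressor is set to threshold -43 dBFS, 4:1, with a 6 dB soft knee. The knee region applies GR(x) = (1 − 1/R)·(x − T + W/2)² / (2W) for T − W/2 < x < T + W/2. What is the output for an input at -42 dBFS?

x − T + W/2 = -42 − (-43) + 3 = 4.
GR = (1 − 1/4) × 4² / 12 = 0.75 × 16 / 12 = 1 dB.
Output = -42 − 1 = -43 dBFS.

-43 dBFS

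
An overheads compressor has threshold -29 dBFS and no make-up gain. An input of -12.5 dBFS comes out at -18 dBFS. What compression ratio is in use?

1.5:1

Input overshoot = -12.5 − (-29) = 16.5 dB; output overshoot = -18 − (-29) = 11 dB.
Ratio = 16.5 / 11 = 1.5.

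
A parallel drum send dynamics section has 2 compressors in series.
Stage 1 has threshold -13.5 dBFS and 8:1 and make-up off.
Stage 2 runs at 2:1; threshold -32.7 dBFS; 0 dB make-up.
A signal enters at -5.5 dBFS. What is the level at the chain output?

Stage 1: 8 dB above -13.5 dBFS, reduced 8:1 to 1 dB above → -12.5 dBFS.
Stage 2: 20.2 dB above -32.7 dBFS, reduced 2:1 to 10.1 dB above → -22.6 dBFS.

-22.6 dBFS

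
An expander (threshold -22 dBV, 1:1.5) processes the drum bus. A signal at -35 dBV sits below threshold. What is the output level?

The input is 13 dB below the -22 dBV threshold.
A 1:1.5 expander multiplies undershoot by 1.5: 13 × 1.5 = 19.5 dB below threshold.
Output = -22 − 19.5 = -41.5 dBV.

-41.5 dBV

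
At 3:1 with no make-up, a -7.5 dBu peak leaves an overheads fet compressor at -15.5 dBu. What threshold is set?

Input is 12 dB above T (since output overshoot × R = input overshoot: (-15.5 − T)·3 = -7.5 − T gives T = -19.5 dBu).
Check: -19.5 + (-7.5 − (-19.5))/3 = -19.5 + 4 = -15.5 dBu. ✓

-19.5 dBu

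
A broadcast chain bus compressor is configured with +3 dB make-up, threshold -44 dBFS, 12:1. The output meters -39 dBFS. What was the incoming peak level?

-20 dBFS

Before make-up, the level was -39 − 3 = -42 dBFS.
The compressed level sits -42 − (-44) = 2 dB over threshold.
Input overshoot = R × output overshoot = 24 dB → input = -44 + 24 = -20 dBFS.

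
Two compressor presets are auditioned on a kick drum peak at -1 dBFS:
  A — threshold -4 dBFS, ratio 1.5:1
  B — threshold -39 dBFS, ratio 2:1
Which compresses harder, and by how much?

B, by 18 dB

A: 3 dB over, compressed to 2 dB over, so 1 dB of GR.
B: 38 dB over, compressed to 19 dB over, so 19 dB of GR.
B reduces 18 dB more.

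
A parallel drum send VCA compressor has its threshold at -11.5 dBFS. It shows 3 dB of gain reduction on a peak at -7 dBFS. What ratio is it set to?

Input overshoot = -7 − (-11.5) = 4.5 dB.
Output overshoot = 4.5 − 3 = 1.5 dB.
Ratio = input overshoot / output overshoot = 4.5 / 1.5 = 3.

3:1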